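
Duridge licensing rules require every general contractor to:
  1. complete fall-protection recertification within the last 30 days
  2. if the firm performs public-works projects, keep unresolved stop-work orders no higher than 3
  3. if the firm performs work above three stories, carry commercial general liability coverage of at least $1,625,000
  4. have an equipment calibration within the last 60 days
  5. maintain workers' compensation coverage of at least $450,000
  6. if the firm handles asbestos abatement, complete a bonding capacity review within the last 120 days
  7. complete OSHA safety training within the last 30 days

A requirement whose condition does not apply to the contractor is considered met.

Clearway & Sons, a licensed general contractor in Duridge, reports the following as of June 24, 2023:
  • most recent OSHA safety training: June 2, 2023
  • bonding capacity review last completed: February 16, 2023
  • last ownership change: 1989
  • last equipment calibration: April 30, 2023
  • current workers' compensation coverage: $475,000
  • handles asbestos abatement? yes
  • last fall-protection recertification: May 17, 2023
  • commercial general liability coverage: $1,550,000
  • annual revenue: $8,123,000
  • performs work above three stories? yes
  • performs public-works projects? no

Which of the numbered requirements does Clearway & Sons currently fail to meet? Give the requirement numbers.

1. fall-protection recertification 38 days ago vs limit 30 → not met
2. condition 'performs public-works projects' does not hold → requirement n/a → met
3. condition 'performs work above three stories' holds; commercial general liability coverage $1,550,000 < $1,625,000 → not met
4. equipment calibration 55 days ago vs limit 60 → met
5. workers' compensation coverage $475,000 ≥ $450,000 → met
6. condition 'handles asbestos abatement' holds; bonding capacity review 128 days ago vs limit 120 → not met
7. OSHA safety training 22 days ago vs limit 30 → met
Not met: 1, 3, 6

1, 3, 6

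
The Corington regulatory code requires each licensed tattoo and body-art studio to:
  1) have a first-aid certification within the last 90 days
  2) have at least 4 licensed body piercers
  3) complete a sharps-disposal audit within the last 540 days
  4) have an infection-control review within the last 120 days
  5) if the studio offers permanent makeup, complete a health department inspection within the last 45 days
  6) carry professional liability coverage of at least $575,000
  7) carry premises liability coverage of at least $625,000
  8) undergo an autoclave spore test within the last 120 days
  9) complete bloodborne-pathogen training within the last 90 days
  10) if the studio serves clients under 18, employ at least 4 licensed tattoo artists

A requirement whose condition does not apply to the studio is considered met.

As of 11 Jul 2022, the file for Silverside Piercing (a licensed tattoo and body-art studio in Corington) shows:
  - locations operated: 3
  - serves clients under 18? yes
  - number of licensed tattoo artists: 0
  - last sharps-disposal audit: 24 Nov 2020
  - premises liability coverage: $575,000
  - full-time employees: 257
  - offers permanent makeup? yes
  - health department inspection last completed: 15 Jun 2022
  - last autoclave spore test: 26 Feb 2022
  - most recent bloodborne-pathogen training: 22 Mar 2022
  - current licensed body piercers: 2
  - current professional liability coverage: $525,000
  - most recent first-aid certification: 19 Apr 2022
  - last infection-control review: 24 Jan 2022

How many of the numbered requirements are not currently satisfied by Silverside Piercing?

1. first-aid certification 83 days ago vs limit 90 → met
2. licensed body piercers 2 < 4 → not met
3. sharps-disposal audit 594 days ago vs limit 540 → not met
4. infection-control review 168 days ago vs limit 120 → not met
5. condition 'offers permanent makeup' holds; health department inspection 26 days ago vs limit 45 → met
6. professional liability coverage $525,000 < $575,000 → not met
7. premises liability coverage $575,000 < $625,000 → not met
8. autoclave spore test 135 days ago vs limit 120 → not met
9. bloodborne-pathogen training 111 days ago vs limit 90 → not met
10. condition 'serves clients under 18' holds; licensed tattoo artists 0 < 4 → not met
Not met: 8 of 10

8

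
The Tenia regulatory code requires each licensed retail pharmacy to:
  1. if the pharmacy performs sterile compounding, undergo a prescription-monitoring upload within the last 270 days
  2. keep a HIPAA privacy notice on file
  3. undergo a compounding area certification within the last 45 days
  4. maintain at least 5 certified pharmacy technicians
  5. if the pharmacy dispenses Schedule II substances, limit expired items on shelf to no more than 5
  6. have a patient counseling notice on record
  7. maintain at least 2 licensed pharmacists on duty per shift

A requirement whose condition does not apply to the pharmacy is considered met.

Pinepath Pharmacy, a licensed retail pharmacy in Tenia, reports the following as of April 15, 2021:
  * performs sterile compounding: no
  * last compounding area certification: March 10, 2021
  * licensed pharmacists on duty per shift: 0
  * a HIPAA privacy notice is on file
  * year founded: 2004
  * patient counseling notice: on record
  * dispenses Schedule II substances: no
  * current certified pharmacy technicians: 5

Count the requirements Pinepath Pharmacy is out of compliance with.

1. condition 'performs sterile compounding' does not hold → requirement n/a → met
2. HIPAA privacy notice present → met
3. compounding area certification 36 days ago vs limit 45 → met
4. certified pharmacy technicians 5 ≥ 5 → met
5. condition 'dispenses Schedule II substances' does not hold → requirement n/a → met
6. patient counseling notice present → met
7. licensed pharmacists on duty per shift 0 < 2 → not met
Not met: 1 of 7

1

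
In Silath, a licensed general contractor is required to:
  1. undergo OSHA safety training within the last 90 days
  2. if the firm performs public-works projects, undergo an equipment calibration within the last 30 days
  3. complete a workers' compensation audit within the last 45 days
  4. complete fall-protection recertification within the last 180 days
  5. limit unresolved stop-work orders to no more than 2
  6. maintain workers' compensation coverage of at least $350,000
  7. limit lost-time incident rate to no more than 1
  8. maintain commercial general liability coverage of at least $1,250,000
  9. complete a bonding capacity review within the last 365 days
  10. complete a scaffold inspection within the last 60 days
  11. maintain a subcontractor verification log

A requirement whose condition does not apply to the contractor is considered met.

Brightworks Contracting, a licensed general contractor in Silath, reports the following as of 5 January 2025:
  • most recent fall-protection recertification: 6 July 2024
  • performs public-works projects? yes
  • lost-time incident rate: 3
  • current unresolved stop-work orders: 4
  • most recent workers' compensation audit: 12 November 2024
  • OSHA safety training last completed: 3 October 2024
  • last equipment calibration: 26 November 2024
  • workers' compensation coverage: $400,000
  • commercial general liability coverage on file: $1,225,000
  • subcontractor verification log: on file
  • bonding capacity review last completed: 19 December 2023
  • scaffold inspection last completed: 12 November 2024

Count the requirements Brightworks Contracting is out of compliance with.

1. OSHA safety training 94 days ago vs limit 90 → not met
2. condition 'performs public-works projects' holds; equipment calibration 40 days ago vs limit 30 → not met
3. workers' compensation audit 54 days ago vs limit 45 → not met
4. fall-protection recertification 183 days ago vs limit 180 → not met
5. unresolved stop-work orders 4 > 2 → not met
6. workers' compensation coverage $400,000 ≥ $350,000 → met
7. lost-time incident rate 3 > 1 → not met
8. commercial general liability coverage $1,225,000 < $1,250,000 → not met
9. bonding capacity review 383 days ago vs limit 365 → not met
10. scaffold inspection 54 days ago vs limit 60 → met
11. subcontractor verification log present → met
Not met: 8 of 11

8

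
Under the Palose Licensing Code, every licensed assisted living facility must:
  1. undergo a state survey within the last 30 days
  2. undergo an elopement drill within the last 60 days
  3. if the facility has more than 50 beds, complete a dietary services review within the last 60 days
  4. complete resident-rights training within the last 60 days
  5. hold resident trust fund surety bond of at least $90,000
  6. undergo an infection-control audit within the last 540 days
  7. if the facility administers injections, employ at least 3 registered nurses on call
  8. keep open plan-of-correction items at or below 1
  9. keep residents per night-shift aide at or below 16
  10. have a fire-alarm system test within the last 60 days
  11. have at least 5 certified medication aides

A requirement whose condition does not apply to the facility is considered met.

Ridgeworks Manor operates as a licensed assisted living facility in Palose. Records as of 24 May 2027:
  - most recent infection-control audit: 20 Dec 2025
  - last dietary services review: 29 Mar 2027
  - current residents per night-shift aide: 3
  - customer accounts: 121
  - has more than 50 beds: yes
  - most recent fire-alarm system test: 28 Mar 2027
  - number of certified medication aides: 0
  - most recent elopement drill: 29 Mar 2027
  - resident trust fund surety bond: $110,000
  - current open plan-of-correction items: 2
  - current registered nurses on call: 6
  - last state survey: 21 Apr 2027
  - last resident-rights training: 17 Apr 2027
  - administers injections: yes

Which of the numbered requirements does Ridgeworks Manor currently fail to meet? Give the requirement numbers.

1. state survey 33 days ago vs limit 30 → not met
2. elopement drill 56 days ago vs limit 60 → met
3. condition 'has more than 50 beds' holds; dietary services review 56 days ago vs limit 60 → met
4. resident-rights training 37 days ago vs limit 60 → met
5. resident trust fund surety bond $110,000 ≥ $90,000 → met
6. infection-control audit 520 days ago vs limit 540 → met
7. condition 'administers injections' holds; registered nurses on call 6 ≥ 3 → met
8. open plan-of-correction items 2 > 1 → not met
9. residents per night-shift aide 3 ≤ 16 → met
10. fire-alarm system test 57 days ago vs limit 60 → met
11. certified medication aides 0 < 5 → not met
Not met: 1, 8, 11

1, 8, 11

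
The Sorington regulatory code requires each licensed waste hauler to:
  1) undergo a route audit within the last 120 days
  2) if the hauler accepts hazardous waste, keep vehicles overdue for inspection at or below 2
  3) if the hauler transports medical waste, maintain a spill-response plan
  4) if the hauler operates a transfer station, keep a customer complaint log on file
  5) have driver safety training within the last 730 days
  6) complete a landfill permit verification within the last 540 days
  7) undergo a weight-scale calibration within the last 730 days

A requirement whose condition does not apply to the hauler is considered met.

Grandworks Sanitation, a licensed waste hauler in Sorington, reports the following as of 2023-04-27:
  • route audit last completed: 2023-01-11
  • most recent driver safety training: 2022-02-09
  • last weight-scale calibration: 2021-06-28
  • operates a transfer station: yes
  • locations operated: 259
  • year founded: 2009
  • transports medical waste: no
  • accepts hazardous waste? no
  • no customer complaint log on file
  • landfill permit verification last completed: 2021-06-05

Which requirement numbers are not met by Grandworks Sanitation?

1. route audit 106 days ago vs limit 120 → met
2. condition 'accepts hazardous waste' does not hold → requirement n/a → met
3. condition 'transports medical waste' does not hold → requirement n/a → met
4. condition 'operates a transfer station' holds; customer complaint log absent → not met
5. driver safety training 442 days ago vs limit 730 → met
6. landfill permit verification 691 days ago vs limit 540 → not met
7. weight-scale calibration 668 days ago vs limit 730 → met
Not met: 4, 6

4, 6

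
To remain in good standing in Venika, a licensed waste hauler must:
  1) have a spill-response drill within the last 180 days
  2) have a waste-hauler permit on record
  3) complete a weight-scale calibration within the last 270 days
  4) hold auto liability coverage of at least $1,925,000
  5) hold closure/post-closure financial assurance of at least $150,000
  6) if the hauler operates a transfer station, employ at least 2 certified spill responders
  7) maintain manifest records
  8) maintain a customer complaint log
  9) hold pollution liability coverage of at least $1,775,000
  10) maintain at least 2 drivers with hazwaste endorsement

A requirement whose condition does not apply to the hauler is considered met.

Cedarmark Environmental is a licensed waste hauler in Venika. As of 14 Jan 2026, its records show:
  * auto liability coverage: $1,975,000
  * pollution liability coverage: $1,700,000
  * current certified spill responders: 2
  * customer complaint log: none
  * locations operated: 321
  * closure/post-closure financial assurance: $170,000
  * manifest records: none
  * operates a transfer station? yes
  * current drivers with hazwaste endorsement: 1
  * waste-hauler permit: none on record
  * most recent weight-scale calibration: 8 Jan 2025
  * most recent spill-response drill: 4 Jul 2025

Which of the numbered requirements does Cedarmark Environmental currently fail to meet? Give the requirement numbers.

1, 2, 3, 7, 8, 9, 10

1. spill-response drill 194 days ago vs limit 180 → not met
2. waste-hauler permit absent → not met
3. weight-scale calibration 371 days ago vs limit 270 → not met
4. auto liability coverage $1,975,000 ≥ $1,925,000 → met
5. closure/post-closure financial assurance $170,000 ≥ $150,000 → met
6. condition 'operates a transfer station' holds; certified spill responders 2 ≥ 2 → met
7. manifest records absent → not met
8. customer complaint log absent → not met
9. pollution liability coverage $1,700,000 < $1,775,000 → not met
10. drivers with hazwaste endorsement 1 < 2 → not met
Not met: 1, 2, 3, 7, 8, 9, 10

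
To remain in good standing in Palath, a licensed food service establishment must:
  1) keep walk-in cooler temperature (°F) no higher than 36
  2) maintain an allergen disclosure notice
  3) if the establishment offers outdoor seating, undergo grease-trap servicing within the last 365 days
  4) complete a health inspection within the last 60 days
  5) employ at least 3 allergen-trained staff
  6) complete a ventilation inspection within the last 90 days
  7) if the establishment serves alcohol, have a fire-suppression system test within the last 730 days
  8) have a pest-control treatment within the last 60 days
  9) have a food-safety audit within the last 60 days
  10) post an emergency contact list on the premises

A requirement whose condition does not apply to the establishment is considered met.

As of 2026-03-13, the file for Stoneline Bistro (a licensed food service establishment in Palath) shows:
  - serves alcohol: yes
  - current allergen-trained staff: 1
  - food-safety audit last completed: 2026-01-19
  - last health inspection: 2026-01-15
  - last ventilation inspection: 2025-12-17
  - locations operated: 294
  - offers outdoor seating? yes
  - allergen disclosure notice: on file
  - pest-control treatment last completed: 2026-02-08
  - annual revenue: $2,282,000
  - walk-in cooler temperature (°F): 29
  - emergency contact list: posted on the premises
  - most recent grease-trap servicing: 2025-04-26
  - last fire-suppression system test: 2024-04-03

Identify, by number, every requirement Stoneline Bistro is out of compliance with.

1. walk-in cooler temperature (°F) 29 ≤ 36 → met
2. allergen disclosure notice present → met
3. condition 'offers outdoor seating' holds; grease-trap servicing 321 days ago vs limit 365 → met
4. health inspection 57 days ago vs limit 60 → met
5. allergen-trained staff 1 < 3 → not met
6. ventilation inspection 86 days ago vs limit 90 → met
7. condition 'serves alcohol' holds; fire-suppression system test 709 days ago vs limit 730 → met
8. pest-control treatment 33 days ago vs limit 60 → met
9. food-safety audit 53 days ago vs limit 60 → met
10. emergency contact list present → met
Not met: 5

5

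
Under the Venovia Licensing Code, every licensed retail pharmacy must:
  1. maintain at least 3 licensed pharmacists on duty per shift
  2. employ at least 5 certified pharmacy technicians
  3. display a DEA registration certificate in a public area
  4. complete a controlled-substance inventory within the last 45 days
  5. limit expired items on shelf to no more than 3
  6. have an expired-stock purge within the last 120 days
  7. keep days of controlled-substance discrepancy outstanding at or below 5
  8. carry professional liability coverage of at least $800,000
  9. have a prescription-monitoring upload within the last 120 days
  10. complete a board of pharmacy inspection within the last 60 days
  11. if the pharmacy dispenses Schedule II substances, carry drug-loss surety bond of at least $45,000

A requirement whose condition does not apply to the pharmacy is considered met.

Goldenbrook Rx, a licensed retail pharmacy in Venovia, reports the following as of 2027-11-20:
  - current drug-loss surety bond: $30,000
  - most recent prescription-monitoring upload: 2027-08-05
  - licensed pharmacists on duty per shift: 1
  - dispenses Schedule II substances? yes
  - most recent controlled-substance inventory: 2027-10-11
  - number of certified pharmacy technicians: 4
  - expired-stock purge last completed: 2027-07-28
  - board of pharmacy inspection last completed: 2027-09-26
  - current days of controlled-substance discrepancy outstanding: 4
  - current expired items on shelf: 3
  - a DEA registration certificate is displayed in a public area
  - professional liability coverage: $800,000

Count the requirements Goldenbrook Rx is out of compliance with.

3

1. licensed pharmacists on duty per shift 1 < 3 → not met
2. certified pharmacy technicians 4 < 5 → not met
3. DEA registration certificate present → met
4. controlled-substance inventory 40 days ago vs limit 45 → met
5. expired items on shelf 3 ≤ 3 → met
6. expired-stock purge 115 days ago vs limit 120 → met
7. days of controlled-substance discrepancy outstanding 4 ≤ 5 → met
8. professional liability coverage $800,000 ≥ $800,000 → met
9. prescription-monitoring upload 107 days ago vs limit 120 → met
10. board of pharmacy inspection 55 days ago vs limit 60 → met
11. condition 'dispenses Schedule II substances' holds; drug-loss surety bond $30,000 < $45,000 → not met
Not met: 3 of 11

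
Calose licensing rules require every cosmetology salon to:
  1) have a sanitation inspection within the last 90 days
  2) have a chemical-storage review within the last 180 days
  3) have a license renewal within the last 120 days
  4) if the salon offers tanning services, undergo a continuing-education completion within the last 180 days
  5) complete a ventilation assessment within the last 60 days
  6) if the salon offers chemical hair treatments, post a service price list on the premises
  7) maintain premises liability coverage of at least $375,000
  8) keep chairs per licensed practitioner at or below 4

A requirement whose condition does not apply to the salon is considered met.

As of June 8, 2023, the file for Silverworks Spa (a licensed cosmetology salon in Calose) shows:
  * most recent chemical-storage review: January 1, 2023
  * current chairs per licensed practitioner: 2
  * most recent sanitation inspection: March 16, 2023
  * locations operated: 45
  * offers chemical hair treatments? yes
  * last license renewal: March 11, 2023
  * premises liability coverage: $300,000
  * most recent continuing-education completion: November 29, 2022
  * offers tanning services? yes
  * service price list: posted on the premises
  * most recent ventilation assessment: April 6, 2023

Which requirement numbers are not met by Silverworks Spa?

4, 5, 7

1. sanitation inspection 84 days ago vs limit 90 → met
2. chemical-storage review 158 days ago vs limit 180 → met
3. license renewal 89 days ago vs limit 120 → met
4. condition 'offers tanning services' holds; continuing-education completion 191 days ago vs limit 180 → not met
5. ventilation assessment 63 days ago vs limit 60 → not met
6. condition 'offers chemical hair treatments' holds; service price list present → met
7. premises liability coverage $300,000 < $375,000 → not met
8. chairs per licensed practitioner 2 ≤ 4 → met
Not met: 4, 5, 7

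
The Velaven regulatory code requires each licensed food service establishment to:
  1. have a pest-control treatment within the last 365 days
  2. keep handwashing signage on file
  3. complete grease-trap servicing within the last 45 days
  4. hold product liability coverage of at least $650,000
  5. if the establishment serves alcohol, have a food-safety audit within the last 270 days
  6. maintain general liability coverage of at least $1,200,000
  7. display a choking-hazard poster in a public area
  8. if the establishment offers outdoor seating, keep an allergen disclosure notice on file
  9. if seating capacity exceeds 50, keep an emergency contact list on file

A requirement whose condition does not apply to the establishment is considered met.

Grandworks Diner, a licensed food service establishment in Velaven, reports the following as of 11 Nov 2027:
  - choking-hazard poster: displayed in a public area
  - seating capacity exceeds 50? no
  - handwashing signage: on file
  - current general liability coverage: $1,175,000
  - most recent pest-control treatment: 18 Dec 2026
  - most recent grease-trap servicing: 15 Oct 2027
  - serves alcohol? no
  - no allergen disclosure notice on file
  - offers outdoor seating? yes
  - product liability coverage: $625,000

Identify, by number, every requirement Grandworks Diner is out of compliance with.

4, 6, 8

1. pest-control treatment 328 days ago vs limit 365 → met
2. handwashing signage present → met
3. grease-trap servicing 27 days ago vs limit 45 → met
4. product liability coverage $625,000 < $650,000 → not met
5. condition 'serves alcohol' does not hold → requirement n/a → met
6. general liability coverage $1,175,000 < $1,200,000 → not met
7. choking-hazard poster present → met
8. condition 'offers outdoor seating' holds; allergen disclosure notice absent → not met
9. condition 'seating capacity exceeds 50' does not hold → requirement n/a → met
Not met: 4, 6, 8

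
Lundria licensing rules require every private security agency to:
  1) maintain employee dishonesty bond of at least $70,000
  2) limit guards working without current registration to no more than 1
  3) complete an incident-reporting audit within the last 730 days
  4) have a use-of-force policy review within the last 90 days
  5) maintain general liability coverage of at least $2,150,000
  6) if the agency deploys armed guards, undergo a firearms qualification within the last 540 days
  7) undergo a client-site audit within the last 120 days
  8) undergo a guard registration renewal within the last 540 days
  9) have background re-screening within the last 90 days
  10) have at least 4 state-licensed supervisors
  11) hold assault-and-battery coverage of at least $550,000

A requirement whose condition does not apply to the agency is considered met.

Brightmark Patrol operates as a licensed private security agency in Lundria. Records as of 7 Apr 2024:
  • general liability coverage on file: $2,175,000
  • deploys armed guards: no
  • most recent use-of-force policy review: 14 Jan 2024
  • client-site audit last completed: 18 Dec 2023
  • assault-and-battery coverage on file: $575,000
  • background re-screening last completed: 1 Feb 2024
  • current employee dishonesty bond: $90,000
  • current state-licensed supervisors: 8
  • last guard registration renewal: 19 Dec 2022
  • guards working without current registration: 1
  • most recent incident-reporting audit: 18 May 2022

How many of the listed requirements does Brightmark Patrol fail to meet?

1. employee dishonesty bond $90,000 ≥ $70,000 → met
2. guards working without current registration 1 ≤ 1 → met
3. incident-reporting audit 690 days ago vs limit 730 → met
4. use-of-force policy review 84 days ago vs limit 90 → met
5. general liability coverage $2,175,000 ≥ $2,150,000 → met
6. condition 'deploys armed guards' does not hold → requirement n/a → met
7. client-site audit 111 days ago vs limit 120 → met
8. guard registration renewal 475 days ago vs limit 540 → met
9. background re-screening 66 days ago vs limit 90 → met
10. state-licensed supervisors 8 ≥ 4 → met
11. assault-and-battery coverage $575,000 ≥ $550,000 → met
Not met: 0 of 11

0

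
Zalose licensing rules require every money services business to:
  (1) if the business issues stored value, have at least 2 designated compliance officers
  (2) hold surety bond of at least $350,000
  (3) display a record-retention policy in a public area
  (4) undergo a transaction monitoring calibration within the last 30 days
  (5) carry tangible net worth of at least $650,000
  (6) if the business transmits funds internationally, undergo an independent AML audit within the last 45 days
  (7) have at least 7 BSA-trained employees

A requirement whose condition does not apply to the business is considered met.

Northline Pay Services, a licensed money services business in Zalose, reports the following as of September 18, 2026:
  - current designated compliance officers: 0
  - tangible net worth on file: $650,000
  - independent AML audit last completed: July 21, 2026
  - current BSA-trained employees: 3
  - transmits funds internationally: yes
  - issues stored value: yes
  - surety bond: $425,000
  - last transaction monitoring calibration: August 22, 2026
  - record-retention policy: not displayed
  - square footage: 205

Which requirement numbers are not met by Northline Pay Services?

1. condition 'issues stored value' holds; designated compliance officers 0 < 2 → not met
2. surety bond $425,000 ≥ $350,000 → met
3. record-retention policy absent → not met
4. transaction monitoring calibration 27 days ago vs limit 30 → met
5. tangible net worth $650,000 ≥ $650,000 → met
6. condition 'transmits funds internationally' holds; independent AML audit 59 days ago vs limit 45 → not met
7. BSA-trained employees 3 < 7 → not met
Not met: 1, 3, 6, 7

1, 3, 6, 7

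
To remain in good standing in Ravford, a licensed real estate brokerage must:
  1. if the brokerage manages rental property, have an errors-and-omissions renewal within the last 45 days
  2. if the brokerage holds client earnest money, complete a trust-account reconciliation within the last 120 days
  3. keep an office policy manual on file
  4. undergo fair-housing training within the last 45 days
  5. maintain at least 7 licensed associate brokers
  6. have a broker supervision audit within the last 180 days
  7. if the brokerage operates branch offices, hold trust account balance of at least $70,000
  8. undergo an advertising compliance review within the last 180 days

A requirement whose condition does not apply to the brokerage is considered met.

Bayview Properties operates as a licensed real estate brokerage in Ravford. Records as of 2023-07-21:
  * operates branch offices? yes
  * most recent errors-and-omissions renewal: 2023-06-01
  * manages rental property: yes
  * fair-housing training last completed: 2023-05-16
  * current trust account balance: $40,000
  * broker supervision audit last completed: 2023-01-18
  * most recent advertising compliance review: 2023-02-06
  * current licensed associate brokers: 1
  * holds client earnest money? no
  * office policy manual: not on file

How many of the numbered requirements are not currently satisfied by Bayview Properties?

1. condition 'manages rental property' holds; errors-and-omissions renewal 50 days ago vs limit 45 → not met
2. condition 'holds client earnest money' does not hold → requirement n/a → met
3. office policy manual absent → not met
4. fair-housing training 66 days ago vs limit 45 → not met
5. licensed associate brokers 1 < 7 → not met
6. broker supervision audit 184 days ago vs limit 180 → not met
7. condition 'operates branch offices' holds; trust account balance $40,000 < $70,000 → not met
8. advertising compliance review 165 days ago vs limit 180 → met
Not met: 6 of 8

6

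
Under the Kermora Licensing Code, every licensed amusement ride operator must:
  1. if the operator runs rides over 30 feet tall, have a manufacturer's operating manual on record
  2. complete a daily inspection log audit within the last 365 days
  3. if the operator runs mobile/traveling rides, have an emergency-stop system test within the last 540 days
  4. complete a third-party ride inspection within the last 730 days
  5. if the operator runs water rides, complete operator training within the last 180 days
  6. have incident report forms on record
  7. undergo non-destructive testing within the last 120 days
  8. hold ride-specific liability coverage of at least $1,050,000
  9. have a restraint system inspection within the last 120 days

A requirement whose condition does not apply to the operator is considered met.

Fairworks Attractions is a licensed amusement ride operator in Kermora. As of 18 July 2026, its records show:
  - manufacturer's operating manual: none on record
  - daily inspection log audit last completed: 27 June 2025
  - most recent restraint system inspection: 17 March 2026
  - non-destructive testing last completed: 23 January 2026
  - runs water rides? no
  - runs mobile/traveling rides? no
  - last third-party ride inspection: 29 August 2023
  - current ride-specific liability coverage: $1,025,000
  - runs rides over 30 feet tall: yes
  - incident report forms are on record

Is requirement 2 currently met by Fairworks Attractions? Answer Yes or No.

2. daily inspection log audit 386 days ago vs limit 365 → not met

No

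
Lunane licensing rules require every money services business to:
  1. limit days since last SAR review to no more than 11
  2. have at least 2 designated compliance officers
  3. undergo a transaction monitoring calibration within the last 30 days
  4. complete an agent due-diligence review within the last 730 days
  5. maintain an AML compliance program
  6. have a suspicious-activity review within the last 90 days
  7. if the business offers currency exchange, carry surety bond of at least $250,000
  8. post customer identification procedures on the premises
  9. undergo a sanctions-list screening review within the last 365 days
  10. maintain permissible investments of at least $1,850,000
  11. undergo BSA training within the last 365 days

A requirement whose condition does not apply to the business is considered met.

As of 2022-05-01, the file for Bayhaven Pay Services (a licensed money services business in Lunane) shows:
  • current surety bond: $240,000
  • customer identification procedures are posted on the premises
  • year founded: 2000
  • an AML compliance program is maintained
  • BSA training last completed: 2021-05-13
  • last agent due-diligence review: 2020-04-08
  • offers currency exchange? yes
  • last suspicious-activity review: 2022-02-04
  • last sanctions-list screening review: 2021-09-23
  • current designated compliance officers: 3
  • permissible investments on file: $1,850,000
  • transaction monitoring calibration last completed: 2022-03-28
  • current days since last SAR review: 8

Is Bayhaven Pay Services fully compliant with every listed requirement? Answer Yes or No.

1. days since last SAR review 8 ≤ 11 → met
2. designated compliance officers 3 ≥ 2 → met
3. transaction monitoring calibration 34 days ago vs limit 30 → not met
4. agent due-diligence review 753 days ago vs limit 730 → not met
5. AML compliance program present → met
6. suspicious-activity review 86 days ago vs limit 90 → met
7. condition 'offers currency exchange' holds; surety bond $240,000 < $250,000 → not met
8. customer identification procedures present → met
9. sanctions-list screening review 220 days ago vs limit 365 → met
10. permissible investments $1,850,000 ≥ $1,850,000 → met
11. BSA training 353 days ago vs limit 365 → met
Not met: 3, 4, 7

No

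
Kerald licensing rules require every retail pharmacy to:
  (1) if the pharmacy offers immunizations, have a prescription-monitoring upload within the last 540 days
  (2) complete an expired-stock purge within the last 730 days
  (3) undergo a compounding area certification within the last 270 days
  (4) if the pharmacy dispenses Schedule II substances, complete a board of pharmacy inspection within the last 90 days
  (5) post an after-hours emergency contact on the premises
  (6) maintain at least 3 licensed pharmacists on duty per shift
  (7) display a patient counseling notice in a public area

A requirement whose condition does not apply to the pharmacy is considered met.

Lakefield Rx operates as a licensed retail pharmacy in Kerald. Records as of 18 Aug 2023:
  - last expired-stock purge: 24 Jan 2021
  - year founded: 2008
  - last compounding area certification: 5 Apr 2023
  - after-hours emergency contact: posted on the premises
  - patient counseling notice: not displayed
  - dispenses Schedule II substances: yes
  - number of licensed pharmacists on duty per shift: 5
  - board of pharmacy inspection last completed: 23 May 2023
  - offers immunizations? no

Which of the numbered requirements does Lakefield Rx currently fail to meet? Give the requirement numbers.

1. condition 'offers immunizations' does not hold → requirement n/a → met
2. expired-stock purge 936 days ago vs limit 730 → not met
3. compounding area certification 135 days ago vs limit 270 → met
4. condition 'dispenses Schedule II substances' holds; board of pharmacy inspection 87 days ago vs limit 90 → met
5. after-hours emergency contact present → met
6. licensed pharmacists on duty per shift 5 ≥ 3 → met
7. patient counseling notice absent → not met
Not met: 2, 7

2, 7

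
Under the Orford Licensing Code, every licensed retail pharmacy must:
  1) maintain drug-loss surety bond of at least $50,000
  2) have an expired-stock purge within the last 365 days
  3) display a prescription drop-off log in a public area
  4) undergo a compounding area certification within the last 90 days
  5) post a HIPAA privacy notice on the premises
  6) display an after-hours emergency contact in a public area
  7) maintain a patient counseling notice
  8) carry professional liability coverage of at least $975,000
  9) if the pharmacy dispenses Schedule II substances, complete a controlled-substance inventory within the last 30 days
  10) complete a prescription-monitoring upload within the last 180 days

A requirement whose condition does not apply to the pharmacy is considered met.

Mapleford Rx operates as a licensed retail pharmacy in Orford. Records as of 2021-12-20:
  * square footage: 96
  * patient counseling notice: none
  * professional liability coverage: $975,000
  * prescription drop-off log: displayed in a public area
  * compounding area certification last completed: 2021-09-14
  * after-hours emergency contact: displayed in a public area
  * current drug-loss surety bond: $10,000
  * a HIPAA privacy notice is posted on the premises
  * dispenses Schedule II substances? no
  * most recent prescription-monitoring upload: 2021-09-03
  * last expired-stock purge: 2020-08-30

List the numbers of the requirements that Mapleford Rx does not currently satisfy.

1, 2, 4, 7

1. drug-loss surety bond $10,000 < $50,000 → not met
2. expired-stock purge 477 days ago vs limit 365 → not met
3. prescription drop-off log present → met
4. compounding area certification 97 days ago vs limit 90 → not met
5. HIPAA privacy notice present → met
6. after-hours emergency contact present → met
7. patient counseling notice absent → not met
8. professional liability coverage $975,000 ≥ $975,000 → met
9. condition 'dispenses Schedule II substances' does not hold → requirement n/a → met
10. prescription-monitoring upload 108 days ago vs limit 180 → met
Not met: 1, 2, 4, 7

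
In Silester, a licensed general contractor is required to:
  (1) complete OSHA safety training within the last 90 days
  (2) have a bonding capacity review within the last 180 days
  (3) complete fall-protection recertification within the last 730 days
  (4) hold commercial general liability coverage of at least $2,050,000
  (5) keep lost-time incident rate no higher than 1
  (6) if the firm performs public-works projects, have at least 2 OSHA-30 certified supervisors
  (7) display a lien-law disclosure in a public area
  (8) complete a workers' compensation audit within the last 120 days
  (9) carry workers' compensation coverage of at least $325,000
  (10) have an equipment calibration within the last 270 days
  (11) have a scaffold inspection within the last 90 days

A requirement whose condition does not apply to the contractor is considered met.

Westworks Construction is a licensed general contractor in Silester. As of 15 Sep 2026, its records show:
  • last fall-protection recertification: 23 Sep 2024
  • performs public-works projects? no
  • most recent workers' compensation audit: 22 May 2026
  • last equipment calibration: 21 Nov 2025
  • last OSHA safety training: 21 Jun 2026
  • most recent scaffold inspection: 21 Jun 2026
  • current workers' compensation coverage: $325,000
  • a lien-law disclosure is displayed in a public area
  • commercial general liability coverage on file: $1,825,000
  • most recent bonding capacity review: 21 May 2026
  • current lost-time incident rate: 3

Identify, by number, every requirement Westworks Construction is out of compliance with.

1. OSHA safety training 86 days ago vs limit 90 → met
2. bonding capacity review 117 days ago vs limit 180 → met
3. fall-protection recertification 722 days ago vs limit 730 → met
4. commercial general liability coverage $1,825,000 < $2,050,000 → not met
5. lost-time incident rate 3 > 1 → not met
6. condition 'performs public-works projects' does not hold → requirement n/a → met
7. lien-law disclosure present → met
8. workers' compensation audit 116 days ago vs limit 120 → met
9. workers' compensation coverage $325,000 ≥ $325,000 → met
10. equipment calibration 298 days ago vs limit 270 → not met
11. scaffold inspection 86 days ago vs limit 90 → met
Not met: 4, 5, 10

4, 5, 10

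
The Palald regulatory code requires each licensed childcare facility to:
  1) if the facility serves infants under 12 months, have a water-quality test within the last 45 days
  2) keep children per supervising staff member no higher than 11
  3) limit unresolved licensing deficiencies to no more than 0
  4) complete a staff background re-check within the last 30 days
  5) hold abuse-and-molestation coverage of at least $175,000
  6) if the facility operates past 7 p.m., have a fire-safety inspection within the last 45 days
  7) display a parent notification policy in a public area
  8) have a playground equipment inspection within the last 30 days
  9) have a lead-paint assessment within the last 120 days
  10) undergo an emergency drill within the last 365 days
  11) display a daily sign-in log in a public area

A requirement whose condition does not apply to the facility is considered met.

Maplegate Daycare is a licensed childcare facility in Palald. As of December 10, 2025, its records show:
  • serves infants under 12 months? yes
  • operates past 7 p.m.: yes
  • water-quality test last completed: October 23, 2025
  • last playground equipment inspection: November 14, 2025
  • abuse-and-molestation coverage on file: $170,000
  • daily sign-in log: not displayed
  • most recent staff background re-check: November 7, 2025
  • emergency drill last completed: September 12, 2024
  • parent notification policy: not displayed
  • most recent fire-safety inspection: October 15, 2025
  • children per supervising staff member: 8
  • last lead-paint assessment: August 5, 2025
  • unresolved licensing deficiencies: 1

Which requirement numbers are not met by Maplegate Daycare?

1, 3, 4, 5, 6, 7, 9, 10, 11

1. condition 'serves infants under 12 months' holds; water-quality test 48 days ago vs limit 45 → not met
2. children per supervising staff member 8 ≤ 11 → met
3. unresolved licensing deficiencies 1 > 0 → not met
4. staff background re-check 33 days ago vs limit 30 → not met
5. abuse-and-molestation coverage $170,000 < $175,000 → not met
6. condition 'operates past 7 p.m.' holds; fire-safety inspection 56 days ago vs limit 45 → not met
7. parent notification policy absent → not met
8. playground equipment inspection 26 days ago vs limit 30 → met
9. lead-paint assessment 127 days ago vs limit 120 → not met
10. emergency drill 454 days ago vs limit 365 → not met
11. daily sign-in log absent → not met
Not met: 1, 3, 4, 5, 6, 7, 9, 10, 11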